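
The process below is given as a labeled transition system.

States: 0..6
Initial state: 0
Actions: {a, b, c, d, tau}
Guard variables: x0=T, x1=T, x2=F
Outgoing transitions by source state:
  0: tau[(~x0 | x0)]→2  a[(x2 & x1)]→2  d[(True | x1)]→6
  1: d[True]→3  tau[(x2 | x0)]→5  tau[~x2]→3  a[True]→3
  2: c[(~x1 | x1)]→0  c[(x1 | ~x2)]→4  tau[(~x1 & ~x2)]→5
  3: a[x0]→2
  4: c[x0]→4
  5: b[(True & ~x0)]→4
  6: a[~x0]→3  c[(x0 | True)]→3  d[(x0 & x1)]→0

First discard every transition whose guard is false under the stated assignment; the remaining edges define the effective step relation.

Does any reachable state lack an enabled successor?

Reachable = {0,2,3,4,6}
  0: d→6  tau→2  [2 out]
  2: c→0  c→4  [2 out]
  3: a→2  [1 out]
  4: c→4  [1 out]
  6: c→3  d→0  [2 out]

Answer: DEADLOCK-FREE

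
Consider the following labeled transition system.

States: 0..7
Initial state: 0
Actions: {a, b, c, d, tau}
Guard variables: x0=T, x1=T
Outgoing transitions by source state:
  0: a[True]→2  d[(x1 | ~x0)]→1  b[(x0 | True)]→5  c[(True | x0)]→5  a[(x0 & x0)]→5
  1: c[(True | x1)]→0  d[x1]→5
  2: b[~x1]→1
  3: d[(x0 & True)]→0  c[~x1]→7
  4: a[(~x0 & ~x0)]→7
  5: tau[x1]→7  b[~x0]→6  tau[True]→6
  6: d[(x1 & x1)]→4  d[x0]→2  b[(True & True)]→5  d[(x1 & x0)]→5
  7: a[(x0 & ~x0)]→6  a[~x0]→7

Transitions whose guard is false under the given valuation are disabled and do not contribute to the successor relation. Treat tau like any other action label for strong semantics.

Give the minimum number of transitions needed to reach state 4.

Breadth-first toward 4:
  Layer 0: {0}
  Layer 1: {1,2,5}
  Layer 2: {6,7}
  Layer 3: {4}
4 enters at depth 3; path a·tau·d

Answer: 3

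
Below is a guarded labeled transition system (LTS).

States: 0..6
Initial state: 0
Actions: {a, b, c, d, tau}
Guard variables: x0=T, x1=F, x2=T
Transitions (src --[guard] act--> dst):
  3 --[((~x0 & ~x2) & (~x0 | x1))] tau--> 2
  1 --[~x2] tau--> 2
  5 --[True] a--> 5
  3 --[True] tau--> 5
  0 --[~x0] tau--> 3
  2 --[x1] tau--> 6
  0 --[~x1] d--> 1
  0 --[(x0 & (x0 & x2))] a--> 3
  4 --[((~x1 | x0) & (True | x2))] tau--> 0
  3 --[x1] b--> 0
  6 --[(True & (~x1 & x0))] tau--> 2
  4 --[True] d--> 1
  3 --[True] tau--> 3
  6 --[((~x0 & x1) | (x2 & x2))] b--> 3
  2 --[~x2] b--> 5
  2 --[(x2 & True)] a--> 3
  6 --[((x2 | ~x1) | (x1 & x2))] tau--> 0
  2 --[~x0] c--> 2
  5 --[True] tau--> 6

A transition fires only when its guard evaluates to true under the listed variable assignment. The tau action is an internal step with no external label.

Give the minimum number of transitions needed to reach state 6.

Answer: 3

Trace:
BFS to 6:
  Layer 0: {0}
  Layer 1: {1,3}
  Layer 2: {5}
  Layer 3: {6}
first hit 6 at d=3 via a·tau·tau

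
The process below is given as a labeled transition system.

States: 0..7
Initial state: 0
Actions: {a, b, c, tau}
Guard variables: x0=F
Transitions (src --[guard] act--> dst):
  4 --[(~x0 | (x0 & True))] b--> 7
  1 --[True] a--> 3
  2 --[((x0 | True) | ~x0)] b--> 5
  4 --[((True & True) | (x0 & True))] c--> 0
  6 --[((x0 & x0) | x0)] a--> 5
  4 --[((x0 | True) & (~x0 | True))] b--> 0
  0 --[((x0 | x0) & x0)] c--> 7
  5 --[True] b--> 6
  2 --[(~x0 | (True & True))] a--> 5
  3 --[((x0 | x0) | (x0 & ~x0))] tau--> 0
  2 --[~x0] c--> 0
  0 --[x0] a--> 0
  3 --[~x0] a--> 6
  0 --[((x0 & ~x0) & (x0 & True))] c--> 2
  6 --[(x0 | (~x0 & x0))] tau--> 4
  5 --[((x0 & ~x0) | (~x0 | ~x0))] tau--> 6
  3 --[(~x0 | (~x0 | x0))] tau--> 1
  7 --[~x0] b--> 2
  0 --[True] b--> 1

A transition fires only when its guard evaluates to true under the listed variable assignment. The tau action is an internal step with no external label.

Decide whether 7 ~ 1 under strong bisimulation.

Refine partition for ~:
  P[0] = {{0,1,2,3,4,5,6,7}}
  P[1] = {{0,7},{1},{2},{3},{4},{5},{6}}
  P[2] = {{0},{1},{2},{3},{4},{5},{6},{7}}
Fixed point at round 3; 8 class(es).
class of 7: {7}; class of 1: {1}

Answer: NOT BISIMILAR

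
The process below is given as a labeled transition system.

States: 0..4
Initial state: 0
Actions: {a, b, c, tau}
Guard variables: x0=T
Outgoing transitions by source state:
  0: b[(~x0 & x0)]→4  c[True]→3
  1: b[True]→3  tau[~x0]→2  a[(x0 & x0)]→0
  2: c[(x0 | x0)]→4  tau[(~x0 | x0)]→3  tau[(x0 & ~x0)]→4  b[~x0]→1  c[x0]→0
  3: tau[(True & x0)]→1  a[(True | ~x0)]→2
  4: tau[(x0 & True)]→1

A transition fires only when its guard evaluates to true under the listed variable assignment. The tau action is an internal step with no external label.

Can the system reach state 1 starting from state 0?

Answer: REACHABLE

Working:
After dropping false guards: 9 live edges.
Layer 0: {0}
Layer 1: {3}  total {0,3}
Layer 2: {1,2}  total {0,1,2,3}
Layer 3: {4}  total {0,1,2,3,4}
R = {0,1,2,3,4}
Path to 1: c·tau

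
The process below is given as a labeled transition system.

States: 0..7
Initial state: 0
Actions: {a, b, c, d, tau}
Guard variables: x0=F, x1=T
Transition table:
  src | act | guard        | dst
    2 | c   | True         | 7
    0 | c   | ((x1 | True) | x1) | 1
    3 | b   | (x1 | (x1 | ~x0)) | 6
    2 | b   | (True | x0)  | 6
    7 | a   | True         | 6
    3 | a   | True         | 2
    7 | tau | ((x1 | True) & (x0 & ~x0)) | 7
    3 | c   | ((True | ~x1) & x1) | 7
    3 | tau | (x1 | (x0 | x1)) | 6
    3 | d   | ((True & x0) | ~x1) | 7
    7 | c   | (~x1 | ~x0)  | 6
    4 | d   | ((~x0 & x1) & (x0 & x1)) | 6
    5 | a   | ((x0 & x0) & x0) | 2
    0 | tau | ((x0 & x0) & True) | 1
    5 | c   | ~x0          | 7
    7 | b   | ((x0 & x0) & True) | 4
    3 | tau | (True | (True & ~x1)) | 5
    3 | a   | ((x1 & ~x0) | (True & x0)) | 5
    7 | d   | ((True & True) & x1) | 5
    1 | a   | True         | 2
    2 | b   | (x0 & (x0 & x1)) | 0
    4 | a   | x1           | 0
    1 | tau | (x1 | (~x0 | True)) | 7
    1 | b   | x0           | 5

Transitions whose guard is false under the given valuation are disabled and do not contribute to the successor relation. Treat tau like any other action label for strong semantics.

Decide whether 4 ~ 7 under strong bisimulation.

Compute ~ classes (split until stable):
  P[0] = {{0,1,2,3,4,5,6,7}}
  P[1] = {{0,5},{1},{2},{3},{4},{6},{7}}
  P[2] = {{0},{1},{2},{3},{4},{5},{6},{7}}
stable after 3 split(s): 8 block(s)
[4]={4}  [7]={7}

Answer: NOT BISIMILAR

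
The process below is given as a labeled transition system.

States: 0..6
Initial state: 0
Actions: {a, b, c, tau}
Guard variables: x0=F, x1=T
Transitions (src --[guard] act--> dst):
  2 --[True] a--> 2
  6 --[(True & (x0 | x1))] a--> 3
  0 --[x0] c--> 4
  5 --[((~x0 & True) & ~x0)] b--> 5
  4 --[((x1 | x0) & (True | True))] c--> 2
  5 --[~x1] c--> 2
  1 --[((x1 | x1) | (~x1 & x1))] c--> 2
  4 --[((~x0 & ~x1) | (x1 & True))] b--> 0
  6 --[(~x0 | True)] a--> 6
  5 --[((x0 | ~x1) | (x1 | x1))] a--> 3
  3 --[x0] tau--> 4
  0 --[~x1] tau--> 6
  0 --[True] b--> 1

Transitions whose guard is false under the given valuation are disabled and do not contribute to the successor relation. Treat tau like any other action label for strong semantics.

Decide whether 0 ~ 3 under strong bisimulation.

Compute ~ classes (split until stable):
  round 0: {{0,1,2,3,4,5,6}}
  round 1: {{0},{1},{2,6},{3},{4},{5}}
  round 2: {{0},{1},{2},{3},{4},{5},{6}}
7 equivalence class(es) (converged in 3)
0∈{0}, 3∈{3}

Answer: NOT BISIMILAR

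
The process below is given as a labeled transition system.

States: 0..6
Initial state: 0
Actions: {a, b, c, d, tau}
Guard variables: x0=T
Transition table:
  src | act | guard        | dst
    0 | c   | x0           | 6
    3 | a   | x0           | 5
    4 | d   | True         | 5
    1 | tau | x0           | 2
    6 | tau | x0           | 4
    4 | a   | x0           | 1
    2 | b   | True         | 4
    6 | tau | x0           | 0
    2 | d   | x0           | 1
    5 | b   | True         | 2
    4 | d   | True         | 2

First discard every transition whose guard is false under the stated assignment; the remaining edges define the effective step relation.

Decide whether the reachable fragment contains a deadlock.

Answer: DEADLOCK-FREE

Analysis:
R = {0,1,2,4,5,6}
  0: c→6  [deg 1]
  1: tau→2  [deg 1]
  2: b→4  d→1  [deg 2]
  4: a→1  d→2  d→5  [deg 3]
  5: b→2  [deg 1]
  6: tau→0  tau→4  [deg 2]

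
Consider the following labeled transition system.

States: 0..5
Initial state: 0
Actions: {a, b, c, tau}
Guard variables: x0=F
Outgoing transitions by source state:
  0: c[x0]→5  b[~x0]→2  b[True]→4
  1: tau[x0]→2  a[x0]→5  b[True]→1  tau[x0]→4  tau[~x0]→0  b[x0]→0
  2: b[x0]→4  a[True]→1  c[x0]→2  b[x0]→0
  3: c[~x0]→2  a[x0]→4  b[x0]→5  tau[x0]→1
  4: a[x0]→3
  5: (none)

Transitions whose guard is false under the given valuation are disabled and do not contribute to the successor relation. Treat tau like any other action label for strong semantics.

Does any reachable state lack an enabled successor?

Answer: DEADLOCK at state 4

Analysis:
Reach set: {0,1,2,4}
  0: b→2  b→4  [2 exit(s)]
  1: b→1  tau→0  [2 exit(s)]
  2: a→1  [1 exit(s)]
  4: ∅  [STUCK]
witness 4: b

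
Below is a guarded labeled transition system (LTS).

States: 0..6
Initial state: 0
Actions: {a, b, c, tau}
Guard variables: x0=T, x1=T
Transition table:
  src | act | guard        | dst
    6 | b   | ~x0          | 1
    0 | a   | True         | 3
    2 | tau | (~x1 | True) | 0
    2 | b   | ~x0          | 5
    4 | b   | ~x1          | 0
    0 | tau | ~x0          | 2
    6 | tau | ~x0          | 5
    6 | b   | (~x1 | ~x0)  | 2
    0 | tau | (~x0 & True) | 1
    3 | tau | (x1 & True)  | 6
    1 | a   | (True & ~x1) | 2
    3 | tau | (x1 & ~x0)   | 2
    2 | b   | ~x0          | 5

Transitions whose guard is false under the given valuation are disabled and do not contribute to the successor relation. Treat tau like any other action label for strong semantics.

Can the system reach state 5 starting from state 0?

Answer: UNREACHABLE

Analysis:
3 transition(s) survive guard evaluation.
L0 = {0}
L1 = {3}  cumulative {0,3}
L2 = {6}  cumulative {0,3,6}
R = {0,3,6}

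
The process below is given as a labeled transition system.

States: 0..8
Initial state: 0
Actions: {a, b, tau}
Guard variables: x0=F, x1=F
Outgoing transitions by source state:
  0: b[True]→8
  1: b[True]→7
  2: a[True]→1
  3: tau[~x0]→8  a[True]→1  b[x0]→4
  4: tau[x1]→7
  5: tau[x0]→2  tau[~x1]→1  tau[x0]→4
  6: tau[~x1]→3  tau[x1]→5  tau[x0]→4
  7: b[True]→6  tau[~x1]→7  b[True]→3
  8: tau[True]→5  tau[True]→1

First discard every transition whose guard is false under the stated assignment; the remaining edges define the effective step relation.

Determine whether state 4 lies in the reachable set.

Answer: UNREACHABLE

Analysis:
12 transition(s) survive guard evaluation.
L0 = {0}
L1 = {8}  now seen {0,8}
L2 = {1,5}  now seen {0,1,5,8}
L3 = {7}  now seen {0,1,5,7,8}
L4 = {3,6}  now seen {0,1,3,5,6,7,8}
Reachable = {0,1,3,5,6,7,8}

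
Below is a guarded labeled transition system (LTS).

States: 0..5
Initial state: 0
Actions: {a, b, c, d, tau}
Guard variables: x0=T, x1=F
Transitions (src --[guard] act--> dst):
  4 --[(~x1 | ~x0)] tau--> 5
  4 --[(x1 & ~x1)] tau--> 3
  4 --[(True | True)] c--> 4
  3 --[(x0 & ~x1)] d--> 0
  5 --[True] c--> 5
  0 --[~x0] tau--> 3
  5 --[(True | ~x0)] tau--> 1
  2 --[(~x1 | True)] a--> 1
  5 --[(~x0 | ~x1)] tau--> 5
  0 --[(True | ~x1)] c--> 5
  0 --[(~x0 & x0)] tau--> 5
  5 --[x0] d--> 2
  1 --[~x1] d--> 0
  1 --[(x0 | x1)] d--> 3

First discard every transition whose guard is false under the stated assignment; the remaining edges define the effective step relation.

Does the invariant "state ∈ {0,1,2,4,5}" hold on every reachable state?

Allowed set {0,1,2,4,5}
Reachable = {0,1,2,3,5}
  0: ✓
  1: ✓
  2: ✓
  3: VIOLATES
  5: ✓
reach 3 via c·tau·d — violates

Answer: INVARIANT VIOLATED at state 3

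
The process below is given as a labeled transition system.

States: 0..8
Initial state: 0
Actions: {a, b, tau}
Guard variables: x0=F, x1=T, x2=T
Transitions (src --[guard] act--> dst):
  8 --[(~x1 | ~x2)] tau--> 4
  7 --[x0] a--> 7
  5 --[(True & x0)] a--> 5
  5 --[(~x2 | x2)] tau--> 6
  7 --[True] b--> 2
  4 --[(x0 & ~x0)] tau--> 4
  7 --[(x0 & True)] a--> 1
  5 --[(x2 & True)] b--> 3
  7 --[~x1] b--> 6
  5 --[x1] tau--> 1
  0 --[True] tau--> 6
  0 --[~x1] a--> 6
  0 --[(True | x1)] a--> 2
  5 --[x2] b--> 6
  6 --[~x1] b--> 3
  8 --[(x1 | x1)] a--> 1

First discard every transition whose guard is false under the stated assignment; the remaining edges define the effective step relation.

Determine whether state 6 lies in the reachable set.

Answer: REACHABLE

Trace:
8 transition(s) survive guard evaluation.
depth 0: {0}
depth 1: {2,6}  now seen {0,2,6}
R = {0,2,6}
Path to 6: tau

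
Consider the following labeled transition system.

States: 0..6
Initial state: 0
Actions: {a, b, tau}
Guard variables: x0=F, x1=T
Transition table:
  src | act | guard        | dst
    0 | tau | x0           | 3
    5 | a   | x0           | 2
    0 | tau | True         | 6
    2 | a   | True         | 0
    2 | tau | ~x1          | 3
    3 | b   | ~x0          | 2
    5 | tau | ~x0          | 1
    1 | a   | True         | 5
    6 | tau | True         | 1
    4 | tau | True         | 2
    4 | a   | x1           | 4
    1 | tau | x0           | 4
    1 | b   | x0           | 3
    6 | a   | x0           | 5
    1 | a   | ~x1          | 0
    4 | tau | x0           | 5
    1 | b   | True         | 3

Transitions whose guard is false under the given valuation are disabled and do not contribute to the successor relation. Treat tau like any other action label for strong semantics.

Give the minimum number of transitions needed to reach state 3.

Answer: 3

Analysis:
Layered search for 3:
  Layer 0: {0}
  Layer 1: {6}
  Layer 2: {1}
  Layer 3: {3,5}
depth(3)=3, e.g. tau·tau·b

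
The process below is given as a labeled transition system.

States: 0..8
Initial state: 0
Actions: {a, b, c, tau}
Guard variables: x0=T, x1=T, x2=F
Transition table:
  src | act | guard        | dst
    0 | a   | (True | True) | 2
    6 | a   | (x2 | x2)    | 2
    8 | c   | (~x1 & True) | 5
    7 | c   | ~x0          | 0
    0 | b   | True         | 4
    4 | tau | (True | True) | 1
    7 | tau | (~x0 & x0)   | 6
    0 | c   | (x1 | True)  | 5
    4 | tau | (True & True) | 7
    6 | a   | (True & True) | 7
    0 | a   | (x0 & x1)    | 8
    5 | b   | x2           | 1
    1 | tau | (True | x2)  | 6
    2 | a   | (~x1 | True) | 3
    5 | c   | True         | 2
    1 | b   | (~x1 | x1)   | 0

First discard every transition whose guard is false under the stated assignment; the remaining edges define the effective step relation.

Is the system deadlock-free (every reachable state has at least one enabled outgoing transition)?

Answer: DEADLOCK at state 3

Analysis:
R = {0,1,2,3,4,5,6,7,8}
  0: a→2  a→8  b→4  c→5  [deg 4]
  1: b→0  tau→6  [deg 2]
  2: a→3  [deg 1]
  3: ∅  [deadlock]
  4: tau→1  tau→7  [deg 2]
  5: c→2  [deg 1]
  6: a→7  [deg 1]
  7: ∅  [deadlock]
  8: ∅  [deadlock]
Path to 3: a·a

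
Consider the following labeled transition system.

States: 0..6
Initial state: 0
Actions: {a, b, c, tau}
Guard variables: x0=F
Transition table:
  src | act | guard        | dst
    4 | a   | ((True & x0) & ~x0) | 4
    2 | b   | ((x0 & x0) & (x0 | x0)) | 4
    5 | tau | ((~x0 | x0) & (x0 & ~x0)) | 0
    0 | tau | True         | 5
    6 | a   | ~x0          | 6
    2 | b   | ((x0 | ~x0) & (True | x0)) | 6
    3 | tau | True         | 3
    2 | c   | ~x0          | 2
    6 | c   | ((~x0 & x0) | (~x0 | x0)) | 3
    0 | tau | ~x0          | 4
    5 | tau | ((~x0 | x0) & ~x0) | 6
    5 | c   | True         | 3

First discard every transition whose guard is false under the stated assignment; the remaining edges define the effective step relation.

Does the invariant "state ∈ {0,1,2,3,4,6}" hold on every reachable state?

Allowed set {0,1,2,3,4,6}
Reach set: {0,3,4,5,6}
  0: ✓
  3: ✓
  4: ✓
  5: VIOLATES
  6: ✓
reach 5 via tau — violates

Answer: INVARIANT VIOLATED at state 5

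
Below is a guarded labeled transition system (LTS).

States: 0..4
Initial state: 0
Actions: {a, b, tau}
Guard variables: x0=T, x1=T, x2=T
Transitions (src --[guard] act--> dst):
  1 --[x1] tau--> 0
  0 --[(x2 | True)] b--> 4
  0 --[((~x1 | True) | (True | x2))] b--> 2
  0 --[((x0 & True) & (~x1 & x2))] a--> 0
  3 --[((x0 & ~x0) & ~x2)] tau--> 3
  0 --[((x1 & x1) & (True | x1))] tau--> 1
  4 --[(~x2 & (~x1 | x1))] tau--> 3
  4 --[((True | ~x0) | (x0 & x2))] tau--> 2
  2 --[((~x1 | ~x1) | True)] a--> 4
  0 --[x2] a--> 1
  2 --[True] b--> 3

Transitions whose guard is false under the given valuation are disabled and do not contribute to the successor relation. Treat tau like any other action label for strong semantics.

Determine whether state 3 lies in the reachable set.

Answer: REACHABLE

Working:
8 transition(s) survive guard evaluation.
L0 = {0}
L1 = {1,2,4}  total {0,1,2,4}
L2 = {3}  total {0,1,2,3,4}
Reach set: {0,1,2,3,4}
trace reaching 3: b·b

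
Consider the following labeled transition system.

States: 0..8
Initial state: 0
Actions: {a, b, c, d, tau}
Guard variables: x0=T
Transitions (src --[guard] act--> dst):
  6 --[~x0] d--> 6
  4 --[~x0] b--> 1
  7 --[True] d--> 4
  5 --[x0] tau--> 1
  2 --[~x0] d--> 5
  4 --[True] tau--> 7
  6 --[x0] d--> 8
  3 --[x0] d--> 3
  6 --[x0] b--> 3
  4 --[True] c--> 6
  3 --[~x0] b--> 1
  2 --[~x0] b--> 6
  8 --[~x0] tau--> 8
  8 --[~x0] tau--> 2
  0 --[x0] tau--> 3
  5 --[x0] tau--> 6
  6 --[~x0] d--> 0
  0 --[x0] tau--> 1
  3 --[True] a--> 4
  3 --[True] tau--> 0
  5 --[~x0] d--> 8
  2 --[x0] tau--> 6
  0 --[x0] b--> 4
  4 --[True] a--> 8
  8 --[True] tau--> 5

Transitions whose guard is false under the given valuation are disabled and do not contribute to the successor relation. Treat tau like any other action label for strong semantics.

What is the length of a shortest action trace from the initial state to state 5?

BFS to 5:
  L0 = {0}
  L1 = {1,3,4}
  L2 = {6,7,8}
  L3 = {5}
first hit 5 at d=3 via b·a·tau

Answer: 3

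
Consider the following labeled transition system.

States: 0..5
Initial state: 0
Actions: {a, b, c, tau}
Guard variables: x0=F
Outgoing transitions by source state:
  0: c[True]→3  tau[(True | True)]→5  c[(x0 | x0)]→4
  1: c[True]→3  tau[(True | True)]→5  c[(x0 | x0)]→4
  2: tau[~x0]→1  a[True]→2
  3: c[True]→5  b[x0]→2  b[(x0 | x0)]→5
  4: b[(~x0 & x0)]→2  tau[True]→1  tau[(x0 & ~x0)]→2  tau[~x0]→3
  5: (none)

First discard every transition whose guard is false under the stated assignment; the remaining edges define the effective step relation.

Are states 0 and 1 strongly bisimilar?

Bisimulation quotient by refinement:
  P[0] = {{0,1,2,3,4,5}}
  P[1] = {{0,1},{2},{3},{4},{5}}
stable after 2 split(s): 5 block(s)
class of 0: {0,1}; class of 1: {0,1}

Answer: BISIMILAR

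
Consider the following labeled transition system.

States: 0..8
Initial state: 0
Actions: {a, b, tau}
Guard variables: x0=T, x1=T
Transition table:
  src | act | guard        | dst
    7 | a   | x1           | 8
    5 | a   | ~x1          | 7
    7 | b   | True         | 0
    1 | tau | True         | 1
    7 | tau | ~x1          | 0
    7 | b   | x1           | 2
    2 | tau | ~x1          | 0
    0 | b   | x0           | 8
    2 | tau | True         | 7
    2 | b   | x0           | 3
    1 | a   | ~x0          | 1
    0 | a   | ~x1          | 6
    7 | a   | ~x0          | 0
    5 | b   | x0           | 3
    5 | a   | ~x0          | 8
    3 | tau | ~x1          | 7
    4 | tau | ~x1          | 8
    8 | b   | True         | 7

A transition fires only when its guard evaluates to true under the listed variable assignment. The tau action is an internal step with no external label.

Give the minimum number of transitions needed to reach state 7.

Answer: 2

Analysis:
Breadth-first toward 7:
  depth 0: {0}
  depth 1: {8}
  depth 2: {7}
first hit 7 at d=2 via b·b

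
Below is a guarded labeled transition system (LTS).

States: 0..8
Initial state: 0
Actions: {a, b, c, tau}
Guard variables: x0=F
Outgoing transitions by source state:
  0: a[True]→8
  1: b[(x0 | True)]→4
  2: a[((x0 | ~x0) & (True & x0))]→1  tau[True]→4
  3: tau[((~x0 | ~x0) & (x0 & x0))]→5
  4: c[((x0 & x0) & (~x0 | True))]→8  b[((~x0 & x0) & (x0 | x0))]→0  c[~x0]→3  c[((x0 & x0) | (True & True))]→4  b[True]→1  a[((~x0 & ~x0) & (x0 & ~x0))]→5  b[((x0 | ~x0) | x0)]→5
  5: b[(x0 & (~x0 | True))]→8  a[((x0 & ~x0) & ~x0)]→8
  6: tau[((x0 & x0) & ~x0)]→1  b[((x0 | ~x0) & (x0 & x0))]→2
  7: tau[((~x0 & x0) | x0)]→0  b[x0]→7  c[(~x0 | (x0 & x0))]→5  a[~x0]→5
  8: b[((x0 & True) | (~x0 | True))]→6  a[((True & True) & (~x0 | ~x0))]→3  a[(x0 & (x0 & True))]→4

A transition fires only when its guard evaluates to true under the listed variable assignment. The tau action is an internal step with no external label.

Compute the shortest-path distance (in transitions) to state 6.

Answer: 2

Trace:
Layered search for 6:
  Layer 0: {0}
  Layer 1: {8}
  Layer 2: {3,6}
first hit 6 at d=2 via a·b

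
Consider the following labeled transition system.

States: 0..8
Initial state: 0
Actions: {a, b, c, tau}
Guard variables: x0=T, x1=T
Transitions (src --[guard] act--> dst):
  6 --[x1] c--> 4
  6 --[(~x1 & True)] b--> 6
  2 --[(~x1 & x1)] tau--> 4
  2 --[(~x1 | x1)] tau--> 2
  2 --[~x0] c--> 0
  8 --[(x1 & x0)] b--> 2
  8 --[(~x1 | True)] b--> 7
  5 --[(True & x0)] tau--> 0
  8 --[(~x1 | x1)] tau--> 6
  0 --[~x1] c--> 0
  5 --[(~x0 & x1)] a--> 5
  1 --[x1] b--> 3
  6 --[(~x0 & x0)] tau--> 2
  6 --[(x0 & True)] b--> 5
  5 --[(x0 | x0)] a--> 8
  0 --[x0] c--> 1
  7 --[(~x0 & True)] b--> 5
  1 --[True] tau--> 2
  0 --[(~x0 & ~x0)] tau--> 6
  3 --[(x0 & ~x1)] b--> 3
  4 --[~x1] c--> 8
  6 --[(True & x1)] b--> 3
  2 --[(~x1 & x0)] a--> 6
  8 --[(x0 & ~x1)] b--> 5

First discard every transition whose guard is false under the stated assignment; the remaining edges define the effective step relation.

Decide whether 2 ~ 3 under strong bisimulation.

Refine partition for ~:
  π0 = {{0,1,2,3,4,5,6,7,8}}
  π1 = {{0},{1,8},{2},{3,4,7},{5},{6}}
  π2 = {{0},{1},{2},{3,4,7},{5},{6},{8}}
7 equivalence class(es) (converged in 3)
[2]={2}  [3]={3,4,7}

Answer: NOT BISIMILAR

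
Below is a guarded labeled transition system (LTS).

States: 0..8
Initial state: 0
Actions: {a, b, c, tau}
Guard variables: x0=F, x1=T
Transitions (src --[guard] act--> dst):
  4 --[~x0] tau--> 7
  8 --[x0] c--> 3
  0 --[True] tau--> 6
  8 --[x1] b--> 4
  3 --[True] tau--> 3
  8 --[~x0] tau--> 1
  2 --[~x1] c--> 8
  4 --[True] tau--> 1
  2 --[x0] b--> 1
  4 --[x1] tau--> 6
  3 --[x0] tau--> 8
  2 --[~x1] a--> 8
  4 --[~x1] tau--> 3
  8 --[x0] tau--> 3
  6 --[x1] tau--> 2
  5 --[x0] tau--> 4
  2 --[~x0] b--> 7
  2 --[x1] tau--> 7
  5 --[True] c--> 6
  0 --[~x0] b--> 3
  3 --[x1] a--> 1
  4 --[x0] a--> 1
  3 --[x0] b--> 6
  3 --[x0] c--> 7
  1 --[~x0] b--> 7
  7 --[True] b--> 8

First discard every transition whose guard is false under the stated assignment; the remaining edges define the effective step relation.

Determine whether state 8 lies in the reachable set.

Answer: REACHABLE

Analysis:
15 transition(s) survive guard evaluation.
depth 0: {0}
depth 1: {3,6}  total {0,3,6}
depth 2: {1,2}  total {0,1,2,3,6}
depth 3: {7}  total {0,1,2,3,6,7}
depth 4: {8}  total {0,1,2,3,6,7,8}
depth 5: {4}  total {0,1,2,3,4,6,7,8}
R = {0,1,2,3,4,6,7,8}
Path to 8: tau·tau·b·b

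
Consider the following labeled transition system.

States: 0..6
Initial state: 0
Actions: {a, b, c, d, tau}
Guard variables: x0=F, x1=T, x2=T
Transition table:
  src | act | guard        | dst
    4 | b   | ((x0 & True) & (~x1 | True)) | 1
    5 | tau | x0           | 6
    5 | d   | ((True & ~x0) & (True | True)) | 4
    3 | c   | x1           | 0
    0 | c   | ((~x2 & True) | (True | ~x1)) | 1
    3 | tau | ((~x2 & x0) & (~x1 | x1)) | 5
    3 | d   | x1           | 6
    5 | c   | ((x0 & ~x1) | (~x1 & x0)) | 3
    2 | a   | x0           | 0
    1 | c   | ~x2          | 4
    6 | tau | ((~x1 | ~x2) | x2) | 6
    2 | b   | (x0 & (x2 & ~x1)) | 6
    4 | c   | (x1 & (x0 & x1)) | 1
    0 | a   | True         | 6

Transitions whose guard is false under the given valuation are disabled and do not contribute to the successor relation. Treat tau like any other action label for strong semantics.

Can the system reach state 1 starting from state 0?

Answer: REACHABLE

Working:
Guard filter leaves 6 enabled edge(s).
depth 0: {0}
depth 1: {1,6}  now seen {0,1,6}
R = {0,1,6}
Path to 1: c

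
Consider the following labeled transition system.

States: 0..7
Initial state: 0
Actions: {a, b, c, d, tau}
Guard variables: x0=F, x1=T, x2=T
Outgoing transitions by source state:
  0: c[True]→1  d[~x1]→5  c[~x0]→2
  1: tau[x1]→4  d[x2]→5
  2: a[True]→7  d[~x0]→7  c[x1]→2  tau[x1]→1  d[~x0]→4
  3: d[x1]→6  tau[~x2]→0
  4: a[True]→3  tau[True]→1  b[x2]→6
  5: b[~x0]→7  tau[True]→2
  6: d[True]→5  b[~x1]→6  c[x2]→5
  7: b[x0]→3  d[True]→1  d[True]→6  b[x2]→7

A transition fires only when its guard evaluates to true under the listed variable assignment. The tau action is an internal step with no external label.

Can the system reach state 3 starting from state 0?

Answer: REACHABLE

Analysis:
After dropping false guards: 20 live edges.
L0 = {0}
L1 = {1,2}  now seen {0,1,2}
L2 = {4,5,7}  now seen {0,1,2,4,5,7}
L3 = {3,6}  now seen {0,1,2,3,4,5,6,7}
R = {0,1,2,3,4,5,6,7}
trace reaching 3: c·tau·a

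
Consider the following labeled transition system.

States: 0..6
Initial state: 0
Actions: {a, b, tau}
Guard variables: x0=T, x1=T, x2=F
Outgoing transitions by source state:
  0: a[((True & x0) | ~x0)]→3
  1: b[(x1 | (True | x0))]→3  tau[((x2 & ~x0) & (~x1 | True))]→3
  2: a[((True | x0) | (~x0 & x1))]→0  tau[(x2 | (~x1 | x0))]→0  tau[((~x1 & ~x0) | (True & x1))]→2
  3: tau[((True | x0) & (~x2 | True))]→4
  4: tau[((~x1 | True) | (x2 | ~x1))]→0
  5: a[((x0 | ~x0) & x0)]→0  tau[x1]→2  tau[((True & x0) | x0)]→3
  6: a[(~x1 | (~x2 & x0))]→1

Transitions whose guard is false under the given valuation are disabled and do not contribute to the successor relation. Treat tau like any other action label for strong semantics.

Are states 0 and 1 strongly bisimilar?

Answer: NOT BISIMILAR

Analysis:
Compute ~ classes (split until stable):
  P[0] = {{0,1,2,3,4,5,6}}
  P[1] = {{0,6},{1},{2,5},{3,4}}
  P[2] = {{0},{1},{2},{3},{4},{5},{6}}
Fixed point at round 3; 7 class(es).
[0]={0}  [1]={1}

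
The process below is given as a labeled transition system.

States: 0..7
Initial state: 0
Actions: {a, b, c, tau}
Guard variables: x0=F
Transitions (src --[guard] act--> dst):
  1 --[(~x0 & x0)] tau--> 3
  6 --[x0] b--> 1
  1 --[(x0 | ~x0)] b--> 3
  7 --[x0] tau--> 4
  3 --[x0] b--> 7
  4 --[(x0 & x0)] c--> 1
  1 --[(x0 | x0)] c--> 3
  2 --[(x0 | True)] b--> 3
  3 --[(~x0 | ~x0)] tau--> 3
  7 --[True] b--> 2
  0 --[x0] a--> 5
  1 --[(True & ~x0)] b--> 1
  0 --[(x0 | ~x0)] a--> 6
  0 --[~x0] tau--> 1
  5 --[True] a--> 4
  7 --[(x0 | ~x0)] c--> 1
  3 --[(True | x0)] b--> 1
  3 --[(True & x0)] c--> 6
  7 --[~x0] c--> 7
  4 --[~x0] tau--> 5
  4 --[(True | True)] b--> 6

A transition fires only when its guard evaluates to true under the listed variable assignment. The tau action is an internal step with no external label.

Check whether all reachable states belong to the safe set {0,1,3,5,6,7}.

Answer: INVARIANT HOLDS

Working:
Inv-set: {0,1,3,5,6,7}
Reach set: {0,1,3,6}
  0: safe
  1: safe
  3: safe
  6: safe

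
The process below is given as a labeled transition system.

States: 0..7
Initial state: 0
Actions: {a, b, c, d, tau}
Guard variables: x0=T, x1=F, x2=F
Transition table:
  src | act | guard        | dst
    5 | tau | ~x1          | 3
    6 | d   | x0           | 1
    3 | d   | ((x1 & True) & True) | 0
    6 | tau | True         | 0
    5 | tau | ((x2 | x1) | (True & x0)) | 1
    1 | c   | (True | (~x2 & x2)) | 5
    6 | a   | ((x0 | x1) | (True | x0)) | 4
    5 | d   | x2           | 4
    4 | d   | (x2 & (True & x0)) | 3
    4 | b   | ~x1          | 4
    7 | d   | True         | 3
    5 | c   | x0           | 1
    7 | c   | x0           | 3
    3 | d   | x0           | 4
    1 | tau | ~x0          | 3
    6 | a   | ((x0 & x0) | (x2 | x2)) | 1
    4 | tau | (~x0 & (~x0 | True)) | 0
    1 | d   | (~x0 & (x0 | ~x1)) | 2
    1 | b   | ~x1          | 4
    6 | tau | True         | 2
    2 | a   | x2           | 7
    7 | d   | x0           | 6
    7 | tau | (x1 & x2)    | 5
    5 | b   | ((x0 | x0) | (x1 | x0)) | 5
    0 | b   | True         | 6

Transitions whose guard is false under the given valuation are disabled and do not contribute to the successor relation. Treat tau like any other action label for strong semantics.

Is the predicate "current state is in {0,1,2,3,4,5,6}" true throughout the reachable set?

Answer: INVARIANT HOLDS

Working:
Allowed set {0,1,2,3,4,5,6}
R = {0,1,2,3,4,5,6}
  0: ok
  1: ok
  2: ok
  3: ok
  4: ok
  5: ok
  6: ok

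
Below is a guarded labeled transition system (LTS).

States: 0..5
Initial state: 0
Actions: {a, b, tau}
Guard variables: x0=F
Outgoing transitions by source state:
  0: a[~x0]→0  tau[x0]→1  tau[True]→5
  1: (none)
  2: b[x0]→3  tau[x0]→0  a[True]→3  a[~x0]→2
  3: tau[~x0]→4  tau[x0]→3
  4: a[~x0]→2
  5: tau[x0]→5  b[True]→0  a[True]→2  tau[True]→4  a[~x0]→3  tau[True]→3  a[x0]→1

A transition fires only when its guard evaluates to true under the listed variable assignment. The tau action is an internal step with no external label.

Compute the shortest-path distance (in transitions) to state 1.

Layered search for 1:
  depth 0: {0}
  depth 1: {5}
  depth 2: {2,3,4}
1 never appears.

Answer: UNREACHABLE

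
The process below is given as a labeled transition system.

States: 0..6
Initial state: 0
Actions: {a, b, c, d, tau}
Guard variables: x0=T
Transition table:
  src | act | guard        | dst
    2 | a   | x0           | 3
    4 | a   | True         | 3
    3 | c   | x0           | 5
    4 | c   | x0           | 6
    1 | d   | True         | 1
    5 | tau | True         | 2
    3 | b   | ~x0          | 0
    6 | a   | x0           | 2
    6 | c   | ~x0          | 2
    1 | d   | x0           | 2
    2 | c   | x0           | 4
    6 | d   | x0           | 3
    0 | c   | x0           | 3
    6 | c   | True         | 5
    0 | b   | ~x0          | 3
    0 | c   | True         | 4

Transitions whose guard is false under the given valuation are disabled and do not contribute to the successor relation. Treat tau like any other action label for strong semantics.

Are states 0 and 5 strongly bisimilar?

Answer: NOT BISIMILAR

Analysis:
Refine partition for ~:
  round 0: {{0,1,2,3,4,5,6}}
  round 1: {{0,3},{1},{2,4},{5},{6}}
  round 2: {{0},{1},{2},{3},{4},{5},{6}}
7 equivalence class(es) (converged in 3)
0∈{0}, 5∈{5}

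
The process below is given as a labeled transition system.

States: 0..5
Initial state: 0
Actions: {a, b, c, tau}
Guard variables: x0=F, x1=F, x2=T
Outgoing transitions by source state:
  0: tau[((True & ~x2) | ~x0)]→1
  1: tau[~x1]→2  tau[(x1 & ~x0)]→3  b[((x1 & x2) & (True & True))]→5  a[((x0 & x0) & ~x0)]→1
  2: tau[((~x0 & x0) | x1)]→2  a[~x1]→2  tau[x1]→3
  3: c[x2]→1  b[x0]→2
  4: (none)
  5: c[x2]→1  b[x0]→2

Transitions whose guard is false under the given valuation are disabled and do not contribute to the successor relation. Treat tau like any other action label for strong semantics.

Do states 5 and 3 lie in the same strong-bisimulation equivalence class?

Answer: BISIMILAR

Analysis:
Refine partition for ~:
  round 0: {{0,1,2,3,4,5}}
  round 1: {{0,1},{2},{3,5},{4}}
  round 2: {{0},{1},{2},{3,5},{4}}
Fixed point at round 3; 5 class(es).
[5]={3,5}  [3]={3,5}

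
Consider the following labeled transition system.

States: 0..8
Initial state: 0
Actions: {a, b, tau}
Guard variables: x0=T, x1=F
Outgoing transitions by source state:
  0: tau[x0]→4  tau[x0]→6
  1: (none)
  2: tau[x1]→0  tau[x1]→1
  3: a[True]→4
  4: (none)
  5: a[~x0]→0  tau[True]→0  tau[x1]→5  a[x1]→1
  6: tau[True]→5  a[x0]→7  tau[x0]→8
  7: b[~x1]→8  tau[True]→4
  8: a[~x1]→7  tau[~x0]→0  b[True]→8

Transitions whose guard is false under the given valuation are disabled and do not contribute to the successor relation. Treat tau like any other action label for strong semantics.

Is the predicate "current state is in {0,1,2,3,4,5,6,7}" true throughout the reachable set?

Allowed set {0,1,2,3,4,5,6,7}
R = {0,4,5,6,7,8}
  0: ✓
  4: ✓
  5: ✓
  6: ✓
  7: ✓
  8: VIOLATES
reach 8 via tau·tau — violates

Answer: INVARIANT VIOLATED at state 8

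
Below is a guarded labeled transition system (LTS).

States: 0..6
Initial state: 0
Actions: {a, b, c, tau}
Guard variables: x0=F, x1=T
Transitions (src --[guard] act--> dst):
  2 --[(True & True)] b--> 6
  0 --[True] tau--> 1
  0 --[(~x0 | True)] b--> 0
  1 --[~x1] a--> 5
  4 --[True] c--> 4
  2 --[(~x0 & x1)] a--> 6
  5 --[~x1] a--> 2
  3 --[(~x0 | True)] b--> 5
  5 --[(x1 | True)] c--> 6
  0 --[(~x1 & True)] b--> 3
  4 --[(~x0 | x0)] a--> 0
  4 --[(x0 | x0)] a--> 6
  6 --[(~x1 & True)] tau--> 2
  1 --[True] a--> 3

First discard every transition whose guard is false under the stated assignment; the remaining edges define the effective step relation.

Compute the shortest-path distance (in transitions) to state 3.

Layered search for 3:
  depth 0: {0}
  depth 1: {1}
  depth 2: {3}
depth(3)=2, e.g. tau·a

Answer: 2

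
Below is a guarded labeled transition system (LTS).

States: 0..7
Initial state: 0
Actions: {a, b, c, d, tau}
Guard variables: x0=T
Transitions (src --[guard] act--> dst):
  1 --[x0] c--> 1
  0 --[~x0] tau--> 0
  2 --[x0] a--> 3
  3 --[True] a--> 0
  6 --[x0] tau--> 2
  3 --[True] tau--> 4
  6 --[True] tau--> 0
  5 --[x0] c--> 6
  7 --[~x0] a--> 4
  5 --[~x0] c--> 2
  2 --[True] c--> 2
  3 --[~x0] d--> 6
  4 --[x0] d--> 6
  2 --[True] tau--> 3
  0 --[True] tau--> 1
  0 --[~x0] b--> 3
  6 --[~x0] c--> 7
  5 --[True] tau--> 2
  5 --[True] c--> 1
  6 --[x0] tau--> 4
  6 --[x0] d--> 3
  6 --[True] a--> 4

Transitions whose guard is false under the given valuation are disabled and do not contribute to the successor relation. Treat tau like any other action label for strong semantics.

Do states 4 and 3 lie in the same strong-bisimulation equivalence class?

Refine partition for ~:
  round 0: {{0,1,2,3,4,5,6,7}}
  round 1: {{0},{1},{2},{3},{4},{5},{6},{7}}
stable after 2 split(s): 8 block(s)
class of 4: {4}; class of 3: {3}

Answer: NOT BISIMILAR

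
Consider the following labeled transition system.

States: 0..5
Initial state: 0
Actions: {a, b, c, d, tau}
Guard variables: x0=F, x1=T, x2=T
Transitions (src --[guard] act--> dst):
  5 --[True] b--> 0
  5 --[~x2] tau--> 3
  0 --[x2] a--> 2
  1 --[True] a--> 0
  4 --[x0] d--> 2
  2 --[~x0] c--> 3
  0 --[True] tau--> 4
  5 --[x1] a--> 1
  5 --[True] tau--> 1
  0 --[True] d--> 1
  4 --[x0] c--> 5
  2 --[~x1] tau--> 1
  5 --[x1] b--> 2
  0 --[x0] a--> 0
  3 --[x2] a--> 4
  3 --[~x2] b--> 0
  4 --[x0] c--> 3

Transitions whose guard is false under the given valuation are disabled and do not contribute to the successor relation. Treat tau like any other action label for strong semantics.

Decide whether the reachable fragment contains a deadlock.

R = {0,1,2,3,4}
  0: a→2  d→1  tau→4  [deg 3]
  1: a→0  [deg 1]
  2: c→3  [deg 1]
  3: a→4  [deg 1]
  4: ∅  [no exit]
witness 4: tau

Answer: DEADLOCK at state 4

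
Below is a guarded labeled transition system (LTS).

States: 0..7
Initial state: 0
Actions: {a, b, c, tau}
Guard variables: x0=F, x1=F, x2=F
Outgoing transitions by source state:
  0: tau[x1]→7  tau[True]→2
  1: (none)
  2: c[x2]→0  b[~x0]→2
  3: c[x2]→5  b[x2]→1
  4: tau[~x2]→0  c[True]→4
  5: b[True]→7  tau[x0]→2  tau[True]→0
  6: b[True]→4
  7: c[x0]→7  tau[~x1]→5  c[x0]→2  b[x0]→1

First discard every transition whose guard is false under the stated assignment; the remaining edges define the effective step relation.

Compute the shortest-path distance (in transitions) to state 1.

Breadth-first toward 1:
  Layer 0: {0}
  Layer 1: {2}
1 never appears.

Answer: UNREACHABLE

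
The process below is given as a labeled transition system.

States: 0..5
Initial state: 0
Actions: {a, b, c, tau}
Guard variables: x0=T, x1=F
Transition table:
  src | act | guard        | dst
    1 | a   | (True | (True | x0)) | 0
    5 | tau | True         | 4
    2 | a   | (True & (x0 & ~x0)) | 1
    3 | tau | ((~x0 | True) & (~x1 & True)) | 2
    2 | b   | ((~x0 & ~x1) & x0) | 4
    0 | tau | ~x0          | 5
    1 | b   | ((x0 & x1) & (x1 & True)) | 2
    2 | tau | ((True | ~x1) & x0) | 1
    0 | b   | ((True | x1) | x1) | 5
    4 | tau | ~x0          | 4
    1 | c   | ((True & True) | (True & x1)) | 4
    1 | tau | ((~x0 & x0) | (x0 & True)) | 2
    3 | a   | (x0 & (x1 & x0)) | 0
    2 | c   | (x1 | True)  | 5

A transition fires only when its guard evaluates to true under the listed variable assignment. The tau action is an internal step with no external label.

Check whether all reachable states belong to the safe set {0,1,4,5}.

Answer: INVARIANT HOLDS

Working:
Safe = {0,1,4,5}
Reachable = {0,4,5}
  0: ok
  4: ok
  5: ok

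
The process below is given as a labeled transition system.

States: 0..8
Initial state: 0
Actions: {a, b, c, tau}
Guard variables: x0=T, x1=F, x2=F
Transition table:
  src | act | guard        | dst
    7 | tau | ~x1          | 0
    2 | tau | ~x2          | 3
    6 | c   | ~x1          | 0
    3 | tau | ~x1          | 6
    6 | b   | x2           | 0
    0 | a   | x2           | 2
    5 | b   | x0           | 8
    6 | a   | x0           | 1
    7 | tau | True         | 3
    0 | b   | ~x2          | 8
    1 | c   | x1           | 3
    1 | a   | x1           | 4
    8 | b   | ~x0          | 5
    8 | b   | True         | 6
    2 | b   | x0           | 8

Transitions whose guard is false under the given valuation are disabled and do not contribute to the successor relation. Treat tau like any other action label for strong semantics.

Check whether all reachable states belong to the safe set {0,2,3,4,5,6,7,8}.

Answer: INVARIANT VIOLATED at state 1

Working:
Allowed set {0,2,3,4,5,6,7,8}
Reachable = {0,1,6,8}
  0: ok
  1: VIOLATES
  6: ok
  8: ok
witness against invariant: b·b·a → 1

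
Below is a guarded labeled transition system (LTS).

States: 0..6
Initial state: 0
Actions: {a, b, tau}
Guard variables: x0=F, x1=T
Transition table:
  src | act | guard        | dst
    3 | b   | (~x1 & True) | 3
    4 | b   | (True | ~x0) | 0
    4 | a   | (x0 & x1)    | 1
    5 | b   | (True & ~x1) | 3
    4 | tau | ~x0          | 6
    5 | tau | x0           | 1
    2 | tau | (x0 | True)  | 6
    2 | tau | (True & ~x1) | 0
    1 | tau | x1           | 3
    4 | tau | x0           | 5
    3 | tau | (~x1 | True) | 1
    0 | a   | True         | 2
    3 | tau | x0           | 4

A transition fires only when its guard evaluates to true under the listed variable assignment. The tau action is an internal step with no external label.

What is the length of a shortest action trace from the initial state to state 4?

Breadth-first toward 4:
  Layer 0: {0}
  Layer 1: {2}
  Layer 2: {6}
4 never appears.

Answer: UNREACHABLE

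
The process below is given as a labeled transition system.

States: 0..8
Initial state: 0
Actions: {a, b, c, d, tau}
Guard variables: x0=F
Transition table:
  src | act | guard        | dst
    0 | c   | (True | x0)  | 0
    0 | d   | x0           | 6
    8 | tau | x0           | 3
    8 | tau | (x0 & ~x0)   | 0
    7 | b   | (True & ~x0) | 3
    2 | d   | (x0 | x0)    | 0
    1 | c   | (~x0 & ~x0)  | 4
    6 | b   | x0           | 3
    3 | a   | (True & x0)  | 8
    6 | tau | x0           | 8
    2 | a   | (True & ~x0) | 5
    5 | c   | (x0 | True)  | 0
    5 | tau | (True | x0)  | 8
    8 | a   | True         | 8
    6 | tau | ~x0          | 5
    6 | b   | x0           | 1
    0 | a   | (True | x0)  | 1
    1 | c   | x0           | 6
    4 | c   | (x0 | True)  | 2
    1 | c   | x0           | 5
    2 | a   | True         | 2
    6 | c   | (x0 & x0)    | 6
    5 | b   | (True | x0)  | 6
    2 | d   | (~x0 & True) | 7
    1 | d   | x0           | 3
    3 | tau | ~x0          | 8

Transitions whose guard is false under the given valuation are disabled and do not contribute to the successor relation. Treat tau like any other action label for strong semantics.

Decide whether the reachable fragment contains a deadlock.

R = {0,1,2,3,4,5,6,7,8}
  0: a→1  c→0  [deg 2]
  1: c→4  [deg 1]
  2: a→2  a→5  d→7  [deg 3]
  3: tau→8  [deg 1]
  4: c→2  [deg 1]
  5: b→6  c→0  tau→8  [deg 3]
  6: tau→5  [deg 1]
  7: b→3  [deg 1]
  8: a→8  [deg 1]

Answer: DEADLOCK-FREE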